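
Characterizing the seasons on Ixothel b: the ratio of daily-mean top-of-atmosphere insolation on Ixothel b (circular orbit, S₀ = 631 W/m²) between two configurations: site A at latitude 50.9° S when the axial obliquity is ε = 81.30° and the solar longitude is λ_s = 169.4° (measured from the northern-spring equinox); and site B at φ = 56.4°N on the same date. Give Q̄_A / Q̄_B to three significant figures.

Q̄_A / Q̄_B ≈ 0.516

— Configuration A (φ=-50.9°):
Solar declination: sin δ = sin ε · sin λ_s = sin 81.30° × sin 169.4° = 0.18183, so δ = +10.477°.
cos H₀ = −tan(-50.9°) tan(+10.477°) = 0.2275, H₀ = 1.3412 rad.
Bracket: H₀ sin φ sin δ + cos φ cos δ sin H₀ = 1.3412×-0.77605×0.18183 + 0.63068×0.98333×0.97377 = -0.189256 + 0.603900 = 0.414644.
Q̄ = (S₀/π) × [bracket] = (631/π) × 0.414644 = 83.283 W/m².
— Configuration B (φ=+56.4°):
cos H₀ = −tan(+56.4°) tan(+10.477°) = -0.2783, H₀ = 1.8528 rad.
Bracket: H₀ sin φ sin δ + cos φ cos δ sin H₀ = 1.8528×0.83292×0.18183 + 0.55339×0.98333×0.96049 = 0.280606 + 0.522665 = 0.803271.
Q̄ = (S₀/π) × [bracket] = (631/π) × 0.803271 = 161.34 W/m².
Ratio Q̄_A / Q̄_B = 83.283 / 161.34 = 0.5162.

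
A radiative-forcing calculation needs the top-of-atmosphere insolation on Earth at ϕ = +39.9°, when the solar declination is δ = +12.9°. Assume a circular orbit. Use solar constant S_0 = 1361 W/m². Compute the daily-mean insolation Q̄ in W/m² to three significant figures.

cos h₀ = −tan(+39.9°) tan(+12.900°) = -0.1915, h₀ = 1.7635 rad.
Bracket: h₀ sin ϕ sin δ + cos ϕ cos δ sin h₀ = 1.7635×0.64145×0.22325 + 0.76717×0.97476×0.98149 = 0.252540 + 0.733965 = 0.986505.
Q̄ = (S_0/π) × [bracket] = (1361/π) × 0.986505 = 427.4 W/m².

Q̄ ≈ 427 W/m²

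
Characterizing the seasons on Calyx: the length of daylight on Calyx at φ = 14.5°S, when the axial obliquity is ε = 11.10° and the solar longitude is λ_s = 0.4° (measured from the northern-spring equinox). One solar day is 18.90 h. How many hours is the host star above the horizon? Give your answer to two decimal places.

Solar declination: sin δ = sin ε · sin λ_s = sin 11.10° × sin 0.4° = 0.00134, so δ = +0.077°.
cos H₀ = −tan φ · tan δ = −tan(-14.5°) × tan(+0.077°) = 0.0003, so H₀ = 1.5704 rad = 89.98°.
Daylight = 2H₀/(2π) × 18.90 h = (1.5704/π) × 18.90 = 9.45 h.

9.45 h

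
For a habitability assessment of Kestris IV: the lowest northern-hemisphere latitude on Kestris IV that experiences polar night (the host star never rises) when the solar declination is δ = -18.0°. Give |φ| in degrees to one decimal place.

|φ| = 72.0°

Polar night requires cos H₀ = −tan φ tan δ ≥ 1, i.e. tan φ tan δ ≤ −1.
The boundary is |tan φ| · |tan δ| = 1, so |φ| = 90° − |δ| = 90° − 18.0° = 72.0° in the northern hemisphere.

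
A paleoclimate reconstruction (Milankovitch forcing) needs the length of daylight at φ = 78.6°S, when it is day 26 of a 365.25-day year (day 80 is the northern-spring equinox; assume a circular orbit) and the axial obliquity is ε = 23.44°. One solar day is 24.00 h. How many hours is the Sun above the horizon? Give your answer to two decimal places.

Solar longitude: λ_s = 360° × (26 − 80)/365.25 = -53.224°, i.e. -53.224° + 360° = 306.776°.
sin δ = sin 23.44° × sin 306.776° = -0.31862, so δ = -18.580°.
Sunrise equation: cos H₀ = −tan φ · tan δ = -1.6671 ≤ −1, so the Sun never sets (polar day) and H₀ = π.
Daylight = 2H₀/(2π) × 24.00 h = (3.1416/π) × 24.00 = 24.00 h.

24.00 h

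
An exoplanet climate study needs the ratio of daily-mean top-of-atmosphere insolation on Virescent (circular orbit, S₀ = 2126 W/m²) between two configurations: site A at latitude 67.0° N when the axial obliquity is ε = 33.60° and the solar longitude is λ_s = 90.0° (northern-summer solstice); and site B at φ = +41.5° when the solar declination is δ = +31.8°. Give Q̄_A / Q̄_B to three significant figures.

— Configuration A (φ=+67.0°):
Solar declination: sin δ = sin ε · sin λ_s = sin 33.60° × sin 90.0° = 0.55339, so δ = +33.600°.
cos H₀ = −tan(+67.0°) tan(+33.600°) = -1.5652 ≤ −1 ⇒ polar day, H₀ = π.
Bracket: H₀ sin φ sin δ + cos φ cos δ sin H₀ = 3.1416×0.92050×0.55339 + 0.39073×0.83292×0.00000 = 1.600317 + 0.000000 = 1.600317.
Q̄ = (S₀/π) × [bracket] = (2126/π) × 1.600317 = 1083.0 W/m².
— Configuration B (φ=+41.5°):
cos H₀ = −tan(+41.5°) tan(+31.800°) = -0.5486, H₀ = 2.1514 rad.
Bracket: H₀ sin φ sin δ + cos φ cos δ sin H₀ = 2.1514×0.66262×0.52696 + 0.74896×0.84989×0.83612 = 0.751213 + 0.532218 = 1.283431.
Q̄ = (S₀/π) × [bracket] = (2126/π) × 1.283431 = 868.53 W/m².
Ratio Q̄_A / Q̄_B = 1083.0 / 868.53 = 1.247.

Q̄_A / Q̄_B ≈ 1.25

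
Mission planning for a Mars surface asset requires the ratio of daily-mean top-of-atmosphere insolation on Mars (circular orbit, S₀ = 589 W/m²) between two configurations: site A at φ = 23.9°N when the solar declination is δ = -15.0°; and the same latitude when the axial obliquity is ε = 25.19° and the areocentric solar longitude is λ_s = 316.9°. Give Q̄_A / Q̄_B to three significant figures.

— Configuration A (φ=+23.9°):
cos H₀ = −tan(+23.9°) tan(-15.000°) = 0.1187, H₀ = 1.4518 rad.
Bracket: H₀ sin φ sin δ + cos φ cos δ sin H₀ = 1.4518×0.40514×-0.25882 + 0.91425×0.96593×0.99293 = -0.152233 + 0.876858 = 0.724625.
Q̄ = (S₀/π) × [bracket] = (589/π) × 0.724625 = 135.86 W/m².
— Configuration B (φ=+23.9°):
sin δ = sin 25.19° × sin 316.9° = -0.29082, so δ = -16.907°.
cos H₀ = −tan(+23.9°) tan(-16.907°) = 0.1347, H₀ = 1.4357 rad.
Bracket: H₀ sin φ sin δ + cos φ cos δ sin H₀ = 1.4357×0.40514×-0.29082 + 0.91425×0.95678×0.99089 = -0.169158 + 0.866767 = 0.697609.
Q̄ = (S₀/π) × [bracket] = (589/π) × 0.697609 = 130.79 W/m².
Ratio Q̄_A / Q̄_B = 135.86 / 130.79 = 1.039.

Q̄_A / Q̄_B ≈ 1.04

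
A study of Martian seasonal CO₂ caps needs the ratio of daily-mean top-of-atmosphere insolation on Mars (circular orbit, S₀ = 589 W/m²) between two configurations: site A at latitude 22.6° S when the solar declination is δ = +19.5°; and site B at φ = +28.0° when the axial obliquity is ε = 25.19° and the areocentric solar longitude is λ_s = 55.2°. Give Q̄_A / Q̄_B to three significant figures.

— Configuration A (φ=-22.6°):
cos H₀ = −tan(-22.6°) tan(+19.500°) = 0.1474, H₀ = 1.4229 rad.
Bracket: H₀ sin φ sin δ + cos φ cos δ sin H₀ = 1.4229×-0.38430×0.33381 + 0.92321×0.94264×0.98908 = -0.182534 + 0.860751 = 0.678217.
Q̄ = (S₀/π) × [bracket] = (589/π) × 0.678217 = 127.16 W/m².
— Configuration B (φ=+28.0°):
sin δ = sin 25.19° × sin 55.2° = 0.34950, so δ = +20.457°.
cos H₀ = −tan(+28.0°) tan(+20.457°) = -0.1983, H₀ = 1.7705 rad.
Bracket: H₀ sin φ sin δ + cos φ cos δ sin H₀ = 1.7705×0.46947×0.34950 + 0.88295×0.93694×0.98013 = 0.290503 + 0.810833 = 1.101336.
Q̄ = (S₀/π) × [bracket] = (589/π) × 1.101336 = 206.48 W/m².
Ratio Q̄_A / Q̄_B = 127.16 / 206.48 = 0.6158.

Q̄_A / Q̄_B ≈ 0.616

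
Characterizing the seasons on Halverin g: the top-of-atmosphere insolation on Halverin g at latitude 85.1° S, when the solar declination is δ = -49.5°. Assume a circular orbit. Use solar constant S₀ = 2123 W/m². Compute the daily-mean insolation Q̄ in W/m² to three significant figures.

Q̄ ≈ 1.61e+03 W/m²

cos H₀ = −tan(-85.1°) tan(-49.500°) = -13.6574 ≤ −1 ⇒ polar day, H₀ = π.
Bracket: H₀ sin φ sin δ + cos φ cos δ sin H₀ = 3.1416×-0.99635×-0.76041 + 0.08542×0.64945×0.00000 = 2.380185 + 0.000000 = 2.380185.
Q̄ = (S₀/π) × [bracket] = (2123/π) × 2.380185 = 1608 W/m².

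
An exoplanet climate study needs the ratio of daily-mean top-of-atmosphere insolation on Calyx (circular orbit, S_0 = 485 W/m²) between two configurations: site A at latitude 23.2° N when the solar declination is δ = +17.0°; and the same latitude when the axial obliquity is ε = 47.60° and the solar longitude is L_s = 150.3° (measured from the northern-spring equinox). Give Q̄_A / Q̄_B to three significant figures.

— Configuration A (ϕ=+23.2°):
cos h₀ = −tan(+23.2°) tan(+17.000°) = -0.1310, h₀ = 1.7022 rad.
Bracket: h₀ sin ϕ sin δ + cos ϕ cos δ sin h₀ = 1.7022×0.39394×0.29237 + 0.91914×0.95630×0.99138 = 0.196053 + 0.871397 = 1.067450.
Q̄ = (S_0/π) × [bracket] = (485/π) × 1.067450 = 164.79 W/m².
— Configuration B (ϕ=+23.2°):
Solar declination: sin δ = sin ε · sin L_s = sin 47.60° × sin 150.3° = 0.36587, so δ = +21.461°.
cos h₀ = −tan(+23.2°) tan(+21.461°) = -0.1685, h₀ = 1.7401 rad.
Bracket: h₀ sin ϕ sin δ + cos ϕ cos δ sin h₀ = 1.7401×0.39394×0.36587 + 0.91914×0.93066×0.98570 = 0.250802 + 0.843175 = 1.093977.
Q̄ = (S_0/π) × [bracket] = (485/π) × 1.093977 = 168.89 W/m².
Ratio Q̄_A / Q̄_B = 164.79 / 168.89 = 0.9757.

Q̄_A / Q̄_B ≈ 0.976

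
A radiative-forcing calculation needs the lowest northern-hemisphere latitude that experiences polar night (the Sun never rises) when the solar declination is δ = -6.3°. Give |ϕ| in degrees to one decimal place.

|ϕ| = 83.7°

Polar night requires cos h₀ = −tan ϕ tan δ ≥ 1, i.e. tan ϕ tan δ ≤ −1.
The boundary is |tan ϕ| · |tan δ| = 1, so |ϕ| = 90° − |δ| = 90° − 6.3° = 83.7° in the northern hemisphere.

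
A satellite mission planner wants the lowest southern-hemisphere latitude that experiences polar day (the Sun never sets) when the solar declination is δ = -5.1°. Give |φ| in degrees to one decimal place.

Polar day requires cos H₀ = −tan φ tan δ ≤ −1, i.e. tan φ tan δ ≥ 1.
The boundary is |tan φ| · |tan δ| = 1, so |φ| = 90° − |δ| = 90° − 5.1° = 84.9° in the southern hemisphere.

|φ| = 84.9°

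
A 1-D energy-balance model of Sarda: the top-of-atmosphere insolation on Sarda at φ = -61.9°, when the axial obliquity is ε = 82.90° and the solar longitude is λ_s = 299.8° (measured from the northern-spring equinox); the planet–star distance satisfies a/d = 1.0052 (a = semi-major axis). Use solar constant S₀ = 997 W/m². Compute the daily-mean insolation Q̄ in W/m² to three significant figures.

Q̄ ≈ 765 W/m²

Solar declination: sin δ = sin ε · sin λ_s = sin 82.90° × sin 299.8° = -0.86111, so δ = -59.442°.
cos H₀ = −tan(-61.9°) tan(-59.442°) = -3.1720 ≤ −1 ⇒ polar day, H₀ = π.
Bracket: H₀ sin φ sin δ + cos φ cos δ sin H₀ = 3.1416×-0.88213×-0.86111 + 0.47101×0.50842×0.00000 = 2.386394 + 0.000000 = 2.386394.
Inverse-square distance factor (a/d)² = 1.0052² = 1.010427.
Q̄ = (S₀/π) × 1.010427 × [bracket] = (997/π) × 1.010427 × 2.386394 = 765.2 W/m².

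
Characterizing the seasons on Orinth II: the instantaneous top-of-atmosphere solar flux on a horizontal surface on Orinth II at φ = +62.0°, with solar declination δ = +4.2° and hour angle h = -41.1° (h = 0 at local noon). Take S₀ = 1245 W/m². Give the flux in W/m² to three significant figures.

520 W/m²

cos θ_z = sin φ sin δ + cos φ cos δ cos h = 0.064665 + 0.352827 = 0.417492.
Flux = S₀ · cos θ_z = 1245 × 0.417492 = 519.8 W/m².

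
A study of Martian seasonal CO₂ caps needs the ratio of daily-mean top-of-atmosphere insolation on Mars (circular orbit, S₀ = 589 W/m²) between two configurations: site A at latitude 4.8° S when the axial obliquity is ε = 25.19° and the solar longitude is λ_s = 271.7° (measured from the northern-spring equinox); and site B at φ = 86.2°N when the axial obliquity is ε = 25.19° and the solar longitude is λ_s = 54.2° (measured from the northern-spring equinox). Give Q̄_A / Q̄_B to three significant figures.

Q̄_A / Q̄_B ≈ 0.886

— Configuration A (φ=-4.8°):
Solar declination: sin δ = sin ε · sin λ_s = sin 25.19° × sin 271.7° = -0.42543, so δ = -25.178°.
cos H₀ = −tan(-4.8°) tan(-25.178°) = -0.0395, H₀ = 1.6103 rad.
Bracket: H₀ sin φ sin δ + cos φ cos δ sin H₀ = 1.6103×-0.08368×-0.42543 + 0.99649×0.90499×0.99922 = 0.057327 + 0.901110 = 0.958437.
Q̄ = (S₀/π) × [bracket] = (589/π) × 0.958437 = 179.69 W/m².
— Configuration B (φ=+86.2°):
Solar declination: sin δ = sin ε · sin λ_s = sin 25.19° × sin 54.2° = 0.34521, so δ = +20.194°.
cos H₀ = −tan(+86.2°) tan(+20.194°) = -5.5377 ≤ −1 ⇒ polar day, H₀ = π.
Bracket: H₀ sin φ sin δ + cos φ cos δ sin H₀ = 3.1416×0.99780×0.34521 + 0.06627×0.93853×0.00000 = 1.082126 + 0.000000 = 1.082126.
Q̄ = (S₀/π) × [bracket] = (589/π) × 1.082126 = 202.88 W/m².
Ratio Q̄_A / Q̄_B = 179.69 / 202.88 = 0.8857.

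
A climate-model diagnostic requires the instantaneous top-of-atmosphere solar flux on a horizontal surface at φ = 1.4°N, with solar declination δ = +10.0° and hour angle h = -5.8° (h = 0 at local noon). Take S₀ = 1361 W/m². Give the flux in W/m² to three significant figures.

cos θ_z = sin φ sin δ + cos φ cos δ cos h = 0.004243 + 0.979474 = 0.983717.
Flux = S₀ · cos θ_z = 1361 × 0.983717 = 1339 W/m².

1.34e+03 W/m²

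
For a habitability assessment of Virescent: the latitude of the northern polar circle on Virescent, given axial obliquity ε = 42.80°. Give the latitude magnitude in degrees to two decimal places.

The polar circle is the lowest latitude that experiences at least one full rotation of continuous daylight at the northern-summer solstice; it lies at |φ| = 90° − ε = 90° − 42.80° = 47.20°.

47.20°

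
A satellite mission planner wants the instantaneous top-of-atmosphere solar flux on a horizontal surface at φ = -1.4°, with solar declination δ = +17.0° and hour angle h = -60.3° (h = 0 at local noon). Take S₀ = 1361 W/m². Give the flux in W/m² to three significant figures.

cos θ_z = sin φ sin δ + cos φ cos δ cos h = -0.007143 + 0.473668 = 0.466525.
Flux = S₀ · cos θ_z = 1361 × 0.466525 = 634.9 W/m².

635 W/m²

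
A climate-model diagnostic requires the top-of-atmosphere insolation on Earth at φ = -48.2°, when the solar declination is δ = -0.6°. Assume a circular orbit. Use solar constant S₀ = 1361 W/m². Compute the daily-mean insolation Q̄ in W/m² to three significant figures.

cos H₀ = −tan(-48.2°) tan(-0.600°) = -0.0117, H₀ = 1.5825 rad.
Bracket: H₀ sin φ sin δ + cos φ cos δ sin H₀ = 1.5825×-0.74548×-0.01047 + 0.66653×0.99995×0.99993 = 0.012352 + 0.666450 = 0.678802.
Q̄ = (S₀/π) × [bracket] = (1361/π) × 0.678802 = 294.1 W/m².

Q̄ ≈ 294 W/m²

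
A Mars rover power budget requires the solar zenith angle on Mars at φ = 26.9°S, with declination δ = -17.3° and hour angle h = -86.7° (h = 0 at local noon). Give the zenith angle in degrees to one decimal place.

cos θ_z = sin φ sin δ + cos φ cos δ cos h = 0.134543 + 0.049013 = 0.183556.
θ_z = arccos(0.183556) = 79.4°.

θ_z = 79.4°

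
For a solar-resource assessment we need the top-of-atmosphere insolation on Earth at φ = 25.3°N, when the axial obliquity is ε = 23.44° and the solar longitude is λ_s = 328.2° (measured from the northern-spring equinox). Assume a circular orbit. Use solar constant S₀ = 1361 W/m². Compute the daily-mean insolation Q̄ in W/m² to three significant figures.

Solar declination: sin δ = sin ε · sin λ_s = sin 23.44° × sin 328.2° = -0.20962, so δ = -12.100°.
cos H₀ = −tan(+25.3°) tan(-12.100°) = 0.1013, H₀ = 1.4693 rad.
Bracket: H₀ sin φ sin δ + cos φ cos δ sin H₀ = 1.4693×0.42736×-0.20962 + 0.90408×0.97778×0.99485 = -0.131625 + 0.879439 = 0.747814.
Q̄ = (S₀/π) × [bracket] = (1361/π) × 0.747814 = 324.0 W/m².

Q̄ ≈ 324 W/m²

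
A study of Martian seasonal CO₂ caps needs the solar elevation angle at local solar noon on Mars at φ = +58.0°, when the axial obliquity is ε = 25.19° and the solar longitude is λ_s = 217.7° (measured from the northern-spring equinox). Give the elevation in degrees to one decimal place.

Solar declination: sin δ = sin ε · sin λ_s = sin 25.19° × sin 217.7° = -0.26028, so δ = -15.087°.
At local noon the hour angle is zero, so the zenith angle equals |φ − δ| = |+58.0° − (-15.087°)| = 73.087°.
Elevation = 90° − 73.087° = 16.9°.

16.9°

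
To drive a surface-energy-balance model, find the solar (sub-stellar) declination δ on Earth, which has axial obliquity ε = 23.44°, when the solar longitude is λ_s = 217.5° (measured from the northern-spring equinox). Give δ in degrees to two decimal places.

δ = -14.01°

sin δ = sin ε · sin λ_s = sin 23.44° × sin 217.5° = -0.242158.
δ = arcsin(-0.242158) = -14.01°.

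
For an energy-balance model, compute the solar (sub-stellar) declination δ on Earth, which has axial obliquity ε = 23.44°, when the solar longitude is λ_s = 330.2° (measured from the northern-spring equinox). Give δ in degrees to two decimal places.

sin δ = sin ε · sin λ_s = sin 23.44° × sin 330.2° = -0.197691.
δ = arcsin(-0.197691) = -11.40°.

δ = -11.40°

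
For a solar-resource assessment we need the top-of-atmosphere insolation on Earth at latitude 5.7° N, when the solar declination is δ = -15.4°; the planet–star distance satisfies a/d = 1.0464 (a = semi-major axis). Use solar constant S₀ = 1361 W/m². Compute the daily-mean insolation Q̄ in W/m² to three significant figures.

cos H₀ = −tan(+5.7°) tan(-15.400°) = 0.0275, H₀ = 1.5433 rad.
Bracket: H₀ sin φ sin δ + cos φ cos δ sin H₀ = 1.5433×0.09932×-0.26556 + 0.99506×0.96410×0.99962 = -0.040705 + 0.958973 = 0.918268.
Inverse-square distance factor (a/d)² = 1.0464² = 1.094953.
Q̄ = (S₀/π) × 1.094953 × [bracket] = (1361/π) × 1.094953 × 0.918268 = 435.6 W/m².

Q̄ ≈ 436 W/m²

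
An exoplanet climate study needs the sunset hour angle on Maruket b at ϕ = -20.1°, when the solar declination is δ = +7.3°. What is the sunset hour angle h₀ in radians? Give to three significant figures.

cos h₀ = −tan ϕ · tan δ = −tan(-20.1°) × tan(+7.300°) = 0.0469, so h₀ = 1.5239 rad = 87.31°.

h₀ = 1.52 rad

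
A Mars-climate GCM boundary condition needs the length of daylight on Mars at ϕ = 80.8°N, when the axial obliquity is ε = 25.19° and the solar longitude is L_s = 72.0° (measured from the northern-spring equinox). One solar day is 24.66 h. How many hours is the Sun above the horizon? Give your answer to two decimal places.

Solar declination: sin δ = sin ε · sin L_s = sin 25.19° × sin 72.0° = 0.40479, so δ = +23.878°.
Sunrise equation: cos h₀ = −tan ϕ · tan δ = -2.7332 ≤ −1, so the Sun never sets (polar day) and h₀ = π.
Daylight = 2h₀/(2π) × 24.66 h = (3.1416/π) × 24.66 = 24.66 h.

24.66 h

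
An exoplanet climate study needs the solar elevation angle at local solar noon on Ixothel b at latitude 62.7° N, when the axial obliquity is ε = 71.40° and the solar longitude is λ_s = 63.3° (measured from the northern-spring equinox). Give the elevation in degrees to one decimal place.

Solar declination: sin δ = sin ε · sin λ_s = sin 71.40° × sin 63.3° = 0.84671, so δ = +57.856°.
At local noon the hour angle is zero, so the zenith angle equals |φ − δ| = |+62.7° − (+57.856°)| = 4.844°.
Elevation = 90° − 4.844° = 85.2°.

85.2°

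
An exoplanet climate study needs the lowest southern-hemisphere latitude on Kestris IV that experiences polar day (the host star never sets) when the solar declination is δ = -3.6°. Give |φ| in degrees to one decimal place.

|φ| = 86.4°

Polar day requires cos H₀ = −tan φ tan δ ≤ −1, i.e. tan φ tan δ ≥ 1.
The boundary is |tan φ| · |tan δ| = 1, so |φ| = 90° − |δ| = 90° − 3.6° = 86.4° in the southern hemisphere.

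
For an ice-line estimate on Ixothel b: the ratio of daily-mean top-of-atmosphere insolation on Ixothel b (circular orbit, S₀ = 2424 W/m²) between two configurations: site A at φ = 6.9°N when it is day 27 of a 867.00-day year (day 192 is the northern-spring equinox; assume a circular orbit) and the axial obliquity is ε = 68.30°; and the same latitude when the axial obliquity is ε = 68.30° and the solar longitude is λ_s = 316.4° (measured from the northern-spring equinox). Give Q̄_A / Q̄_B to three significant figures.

— Configuration A (φ=+6.9°):
Solar longitude: λ_s = 360° × (27 − 192)/867.00 = -68.512°, i.e. -68.512° + 360° = 291.488°.
sin δ = sin 68.30° × sin 291.488° = -0.86455, so δ = -59.832°.
cos H₀ = −tan(+6.9°) tan(-59.832°) = 0.2082, H₀ = 1.3611 rad.
Bracket: H₀ sin φ sin δ + cos φ cos δ sin H₀ = 1.3611×0.12014×-0.86455 + 0.99276×0.50254×0.97809 = -0.141373 + 0.487971 = 0.346598.
Q̄ = (S₀/π) × [bracket] = (2424/π) × 0.346598 = 267.43 W/m².
— Configuration B (φ=+6.9°):
Solar declination: sin δ = sin ε · sin λ_s = sin 68.30° × sin 316.4° = -0.64075, so δ = -39.848°.
cos H₀ = −tan(+6.9°) tan(-39.848°) = 0.1010, H₀ = 1.4696 rad.
Bracket: H₀ sin φ sin δ + cos φ cos δ sin H₀ = 1.4696×0.12014×-0.64075 + 0.99276×0.76775×0.99489 = -0.113129 + 0.758297 = 0.645168.
Q̄ = (S₀/π) × [bracket] = (2424/π) × 0.645168 = 497.80 W/m².
Ratio Q̄_A / Q̄_B = 267.43 / 497.80 = 0.5372.

Q̄_A / Q̄_B ≈ 0.537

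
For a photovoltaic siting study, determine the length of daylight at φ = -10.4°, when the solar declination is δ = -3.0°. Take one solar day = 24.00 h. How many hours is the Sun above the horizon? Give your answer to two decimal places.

cos H₀ = −tan φ · tan δ = −tan(-10.4°) × tan(-3.000°) = -0.0096, so H₀ = 1.5804 rad = 90.55°.
Daylight = 2H₀/(2π) × 24.00 h = (1.5804/π) × 24.00 = 12.07 h.

12.07 h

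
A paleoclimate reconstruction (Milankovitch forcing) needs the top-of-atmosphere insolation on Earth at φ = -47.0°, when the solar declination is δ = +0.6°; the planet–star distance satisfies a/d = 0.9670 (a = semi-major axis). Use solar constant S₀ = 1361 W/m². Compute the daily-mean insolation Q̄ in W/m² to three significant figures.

cos H₀ = −tan(-47.0°) tan(+0.600°) = 0.0112, H₀ = 1.5596 rad.
Bracket: H₀ sin φ sin δ + cos φ cos δ sin H₀ = 1.5596×-0.73135×0.01047 + 0.68200×0.99995×0.99994 = -0.011942 + 0.681925 = 0.669983.
Inverse-square distance factor (a/d)² = 0.9670² = 0.935089.
Q̄ = (S₀/π) × 0.935089 × [bracket] = (1361/π) × 0.935089 × 0.669983 = 271.4 W/m².

Q̄ ≈ 271 W/m²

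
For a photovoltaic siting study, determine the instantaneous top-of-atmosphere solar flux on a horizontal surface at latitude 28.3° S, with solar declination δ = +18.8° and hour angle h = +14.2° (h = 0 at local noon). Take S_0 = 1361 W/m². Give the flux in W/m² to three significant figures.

cos θ_z = sin ϕ sin δ + cos ϕ cos δ cos h = -0.152782 + 0.808036 = 0.655254.
Flux = S_0 · cos θ_z = 1361 × 0.655254 = 891.8 W/m².

892 W/m²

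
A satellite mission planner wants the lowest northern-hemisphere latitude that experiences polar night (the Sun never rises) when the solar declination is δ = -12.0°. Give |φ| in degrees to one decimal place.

|φ| = 78.0°

Polar night requires cos H₀ = −tan φ tan δ ≥ 1, i.e. tan φ tan δ ≤ −1.
The boundary is |tan φ| · |tan δ| = 1, so |φ| = 90° − |δ| = 90° − 12.0° = 78.0° in the northern hemisphere.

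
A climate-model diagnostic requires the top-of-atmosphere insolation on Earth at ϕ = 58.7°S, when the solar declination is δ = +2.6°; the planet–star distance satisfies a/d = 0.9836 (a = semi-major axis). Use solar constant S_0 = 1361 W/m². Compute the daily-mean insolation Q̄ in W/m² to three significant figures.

cos h₀ = −tan(-58.7°) tan(+2.600°) = 0.0747, h₀ = 1.4960 rad.
Bracket: h₀ sin ϕ sin δ + cos ϕ cos δ sin h₀ = 1.4960×-0.85446×0.04536 + 0.51952×0.99897×0.99721 = -0.057982 + 0.517537 = 0.459555.
Inverse-square distance factor (a/d)² = 0.9836² = 0.967469.
Q̄ = (S_0/π) × 0.967469 × [bracket] = (1361/π) × 0.967469 × 0.459555 = 192.6 W/m².

Q̄ ≈ 193 W/m²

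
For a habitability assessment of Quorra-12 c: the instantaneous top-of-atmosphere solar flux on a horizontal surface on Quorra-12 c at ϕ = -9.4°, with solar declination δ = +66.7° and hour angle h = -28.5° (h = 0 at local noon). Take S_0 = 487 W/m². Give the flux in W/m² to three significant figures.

94.0 W/m²

cos θ_z = sin ϕ sin δ + cos ϕ cos δ cos h = -0.150006 + 0.342944 = 0.192938.
Flux = S_0 · cos θ_z = 487 × 0.192938 = 93.96 W/m².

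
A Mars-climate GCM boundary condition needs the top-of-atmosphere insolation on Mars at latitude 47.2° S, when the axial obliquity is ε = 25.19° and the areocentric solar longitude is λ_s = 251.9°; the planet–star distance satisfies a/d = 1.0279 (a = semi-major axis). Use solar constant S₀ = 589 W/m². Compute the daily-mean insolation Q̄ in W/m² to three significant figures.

Q̄ ≈ 230 W/m²

sin δ = sin 25.19° × sin 251.9° = -0.40456, so δ = -23.864°.
cos H₀ = −tan(-47.2°) tan(-23.864°) = -0.4777, H₀ = 2.0689 rad.
Bracket: H₀ sin φ sin δ + cos φ cos δ sin H₀ = 2.0689×-0.73373×-0.40456 + 0.67944×0.91451×0.87851 = 0.614128 + 0.545866 = 1.159994.
Inverse-square distance factor (a/d)² = 1.0279² = 1.056578.
Q̄ = (S₀/π) × 1.056578 × [bracket] = (589/π) × 1.056578 × 1.159994 = 229.8 W/m².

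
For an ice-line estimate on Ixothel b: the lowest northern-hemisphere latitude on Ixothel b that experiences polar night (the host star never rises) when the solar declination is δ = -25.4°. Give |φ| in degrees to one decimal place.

|φ| = 64.6°

Polar night requires cos H₀ = −tan φ tan δ ≥ 1, i.e. tan φ tan δ ≤ −1.
The boundary is |tan φ| · |tan δ| = 1, so |φ| = 90° − |δ| = 90° − 25.4° = 64.6° in the northern hemisphere.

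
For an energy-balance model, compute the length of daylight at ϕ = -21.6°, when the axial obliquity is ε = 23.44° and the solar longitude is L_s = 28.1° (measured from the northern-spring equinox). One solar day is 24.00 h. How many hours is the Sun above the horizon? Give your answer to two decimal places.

11.42 h

Solar declination: sin δ = sin ε · sin L_s = sin 23.44° × sin 28.1° = 0.18736, so δ = +10.799°.
cos h₀ = −tan ϕ · tan δ = −tan(-21.6°) × tan(+10.799°) = 0.0755, so h₀ = 1.4952 rad = 85.67°.
Daylight = 2h₀/(2π) × 24.00 h = (1.4952/π) × 24.00 = 11.42 h.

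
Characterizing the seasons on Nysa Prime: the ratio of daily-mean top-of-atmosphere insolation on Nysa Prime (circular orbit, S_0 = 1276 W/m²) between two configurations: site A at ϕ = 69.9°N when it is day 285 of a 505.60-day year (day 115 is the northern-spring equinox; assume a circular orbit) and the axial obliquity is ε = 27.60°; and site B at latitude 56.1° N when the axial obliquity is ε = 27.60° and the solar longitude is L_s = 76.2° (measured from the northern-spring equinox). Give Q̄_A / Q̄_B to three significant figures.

Q̄_A / Q̄_B ≈ 0.950

— Configuration A (ϕ=+69.9°):
Solar longitude: L_s = 360° × (285 − 115)/505.60 = 121.044°.
sin δ = sin 27.60° × sin 121.044° = 0.39694, so δ = +23.387°.
cos h₀ = −tan(+69.9°) tan(+23.387°) = -1.1818 ≤ −1 ⇒ polar day, h₀ = π.
Bracket: h₀ sin ϕ sin δ + cos ϕ cos δ sin h₀ = 3.1416×0.93909×0.39694 + 0.34366×0.91785×0.00000 = 1.171070 + 0.000000 = 1.171070.
Q̄ = (S_0/π) × [bracket] = (1276/π) × 1.171070 = 475.65 W/m².
— Configuration B (ϕ=+56.1°):
Solar declination: sin δ = sin ε · sin L_s = sin 27.60° × sin 76.2° = 0.44992, so δ = +26.739°.
cos h₀ = −tan(+56.1°) tan(+26.739°) = -0.7497, h₀ = 2.4184 rad.
Bracket: h₀ sin ϕ sin δ + cos ϕ cos δ sin h₀ = 2.4184×0.83001×0.44992 + 0.55775×0.89307×0.66175 = 0.903123 + 0.329624 = 1.232747.
Q̄ = (S_0/π) × [bracket] = (1276/π) × 1.232747 = 500.70 W/m².
Ratio Q̄_A / Q̄_B = 475.65 / 500.70 = 0.9500.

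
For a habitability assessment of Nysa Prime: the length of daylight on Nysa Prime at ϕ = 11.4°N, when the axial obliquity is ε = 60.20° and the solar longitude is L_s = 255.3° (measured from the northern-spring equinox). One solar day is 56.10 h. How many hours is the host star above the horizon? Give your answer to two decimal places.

22.40 h

Solar declination: sin δ = sin ε · sin L_s = sin 60.20° × sin 255.3° = -0.83936, so δ = -57.073°.
cos h₀ = −tan ϕ · tan δ = −tan(+11.4°) × tan(-57.073°) = 0.3114, so h₀ = 1.2542 rad = 71.86°.
Daylight = 2h₀/(2π) × 56.10 h = (1.2542/π) × 56.10 = 22.40 h.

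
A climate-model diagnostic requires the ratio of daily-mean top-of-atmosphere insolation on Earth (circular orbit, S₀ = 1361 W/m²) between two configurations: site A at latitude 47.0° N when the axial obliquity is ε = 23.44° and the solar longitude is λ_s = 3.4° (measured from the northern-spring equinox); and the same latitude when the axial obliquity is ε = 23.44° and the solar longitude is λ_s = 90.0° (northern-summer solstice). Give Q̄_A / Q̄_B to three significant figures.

— Configuration A (φ=+47.0°):
Solar declination: sin δ = sin ε · sin λ_s = sin 23.44° × sin 3.4° = 0.02359, so δ = +1.352°.
cos H₀ = −tan(+47.0°) tan(+1.352°) = -0.0253, H₀ = 1.5961 rad.
Bracket: H₀ sin φ sin δ + cos φ cos δ sin H₀ = 1.5961×0.73135×0.02359 + 0.68200×0.99972×0.99968 = 0.027537 + 0.681591 = 0.709128.
Q̄ = (S₀/π) × [bracket] = (1361/π) × 0.709128 = 307.21 W/m².
— Configuration B (φ=+47.0°):
Solar declination: sin δ = sin ε · sin λ_s = sin 23.44° × sin 90.0° = 0.39779, so δ = +23.440°.
cos H₀ = −tan(+47.0°) tan(+23.440°) = -0.4649, H₀ = 2.0544 rad.
Bracket: H₀ sin φ sin δ + cos φ cos δ sin H₀ = 2.0544×0.73135×0.39779 + 0.68200×0.91748×0.88534 = 0.597674 + 0.553976 = 1.151650.
Q̄ = (S₀/π) × [bracket] = (1361/π) × 1.151650 = 498.92 W/m².
Ratio Q̄_A / Q̄_B = 307.21 / 498.92 = 0.6158.

Q̄_A / Q̄_B ≈ 0.616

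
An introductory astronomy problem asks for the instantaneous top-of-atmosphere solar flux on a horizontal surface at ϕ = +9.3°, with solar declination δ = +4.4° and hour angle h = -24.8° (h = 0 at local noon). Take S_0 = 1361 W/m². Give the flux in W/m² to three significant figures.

1.23e+03 W/m²

cos θ_z = sin ϕ sin δ + cos ϕ cos δ cos h = 0.012398 + 0.893205 = 0.905603.
Flux = S_0 · cos θ_z = 1361 × 0.905603 = 1233 W/m².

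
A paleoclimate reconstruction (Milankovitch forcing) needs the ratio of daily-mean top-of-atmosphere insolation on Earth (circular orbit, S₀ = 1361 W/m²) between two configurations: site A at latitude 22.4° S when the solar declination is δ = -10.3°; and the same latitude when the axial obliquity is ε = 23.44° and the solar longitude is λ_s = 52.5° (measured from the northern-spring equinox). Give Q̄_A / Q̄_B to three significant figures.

— Configuration A (φ=-22.4°):
cos H₀ = −tan(-22.4°) tan(-10.300°) = -0.0749, H₀ = 1.6458 rad.
Bracket: H₀ sin φ sin δ + cos φ cos δ sin H₀ = 1.6458×-0.38107×-0.17880 + 0.92455×0.98389×0.99719 = 0.112137 + 0.907099 = 1.019236.
Q̄ = (S₀/π) × [bracket] = (1361/π) × 1.019236 = 441.55 W/m².
— Configuration B (φ=-22.4°):
Solar declination: sin δ = sin ε · sin λ_s = sin 23.44° × sin 52.5° = 0.31559, so δ = +18.396°.
cos H₀ = −tan(-22.4°) tan(+18.396°) = 0.1371, H₀ = 1.4333 rad.
Bracket: H₀ sin φ sin δ + cos φ cos δ sin H₀ = 1.4333×-0.38107×0.31559 + 0.92455×0.94890×0.99056 = -0.172371 + 0.869024 = 0.696653.
Q̄ = (S₀/π) × [bracket] = (1361/π) × 0.696653 = 301.80 W/m².
Ratio Q̄_A / Q̄_B = 441.55 / 301.80 = 1.463.

Q̄_A / Q̄_B ≈ 1.46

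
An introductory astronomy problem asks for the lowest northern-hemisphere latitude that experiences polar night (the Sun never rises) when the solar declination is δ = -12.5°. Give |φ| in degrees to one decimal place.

|φ| = 77.5°

Polar night requires cos H₀ = −tan φ tan δ ≥ 1, i.e. tan φ tan δ ≤ −1.
The boundary is |tan φ| · |tan δ| = 1, so |φ| = 90° − |δ| = 90° − 12.5° = 77.5° in the northern hemisphere.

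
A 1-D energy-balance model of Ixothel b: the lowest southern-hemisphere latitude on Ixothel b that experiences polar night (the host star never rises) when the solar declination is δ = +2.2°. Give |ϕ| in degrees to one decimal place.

|ϕ| = 87.8°

Polar night requires cos h₀ = −tan ϕ tan δ ≥ 1, i.e. tan ϕ tan δ ≤ −1.
The boundary is |tan ϕ| · |tan δ| = 1, so |ϕ| = 90° − |δ| = 90° − 2.2° = 87.8° in the southern hemisphere.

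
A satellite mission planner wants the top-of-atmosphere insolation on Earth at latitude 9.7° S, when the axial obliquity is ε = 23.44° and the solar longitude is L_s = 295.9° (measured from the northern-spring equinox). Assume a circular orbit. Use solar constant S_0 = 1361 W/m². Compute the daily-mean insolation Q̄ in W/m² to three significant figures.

Solar declination: sin δ = sin ε · sin L_s = sin 23.44° × sin 295.9° = -0.35783, so δ = -20.967°.
cos h₀ = −tan(-9.7°) tan(-20.967°) = -0.0655, h₀ = 1.6363 rad.
Bracket: h₀ sin ϕ sin δ + cos ϕ cos δ sin h₀ = 1.6363×-0.16849×-0.35783 + 0.98570×0.93379×0.99785 = 0.098654 + 0.918458 = 1.017112.
Q̄ = (S_0/π) × [bracket] = (1361/π) × 1.017112 = 440.6 W/m².

Q̄ ≈ 441 W/m²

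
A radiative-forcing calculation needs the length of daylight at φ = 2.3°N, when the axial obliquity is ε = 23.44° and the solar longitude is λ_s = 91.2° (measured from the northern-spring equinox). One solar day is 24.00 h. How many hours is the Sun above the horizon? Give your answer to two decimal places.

12.13 h

Solar declination: sin δ = sin ε · sin λ_s = sin 23.44° × sin 91.2° = 0.39770, so δ = +23.435°.
cos H₀ = −tan φ · tan δ = −tan(+2.3°) × tan(+23.435°) = -0.0174, so H₀ = 1.5882 rad = 91.00°.
Daylight = 2H₀/(2π) × 24.00 h = (1.5882/π) × 24.00 = 12.13 h.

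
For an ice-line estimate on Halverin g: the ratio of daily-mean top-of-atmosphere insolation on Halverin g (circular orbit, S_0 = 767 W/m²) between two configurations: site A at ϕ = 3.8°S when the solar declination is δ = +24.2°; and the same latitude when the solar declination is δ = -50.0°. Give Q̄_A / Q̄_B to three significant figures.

Q̄_A / Q̄_B ≈ 1.20

— Configuration A (ϕ=-3.8°):
cos h₀ = −tan(-3.8°) tan(+24.200°) = 0.0299, h₀ = 1.5409 rad.
Bracket: h₀ sin ϕ sin δ + cos ϕ cos δ sin h₀ = 1.5409×-0.06627×0.40992 + 0.99780×0.91212×0.99955 = -0.041859 + 0.909704 = 0.867845.
Q̄ = (S_0/π) × [bracket] = (767/π) × 0.867845 = 211.88 W/m².
— Configuration B (ϕ=-3.8°):
cos h₀ = −tan(-3.8°) tan(-50.000°) = -0.0792, h₀ = 1.6500 rad.
Bracket: h₀ sin ϕ sin δ + cos ϕ cos δ sin h₀ = 1.6500×-0.06627×-0.76604 + 0.99780×0.64279×0.99686 = 0.083763 + 0.639362 = 0.723125.
Q̄ = (S_0/π) × [bracket] = (767/π) × 0.723125 = 176.55 W/m².
Ratio Q̄_A / Q̄_B = 211.88 / 176.55 = 1.200.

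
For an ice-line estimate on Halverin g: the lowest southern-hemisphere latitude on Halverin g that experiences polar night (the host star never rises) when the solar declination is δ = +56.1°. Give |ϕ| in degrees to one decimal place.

Polar night requires cos h₀ = −tan ϕ tan δ ≥ 1, i.e. tan ϕ tan δ ≤ −1.
The boundary is |tan ϕ| · |tan δ| = 1, so |ϕ| = 90° − |δ| = 90° − 56.1° = 33.9° in the southern hemisphere.

|ϕ| = 33.9°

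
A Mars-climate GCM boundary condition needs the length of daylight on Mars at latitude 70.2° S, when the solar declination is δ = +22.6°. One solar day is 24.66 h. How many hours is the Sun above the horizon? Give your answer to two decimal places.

0.00 h

cos h₀ = −tan ϕ · tan δ = 1.1562 ≥ 1, so the Sun never rises (polar night) and h₀ = 0.
Daylight = 2h₀/(2π) × 24.66 h = (0.0000/π) × 24.66 = 0.00 h.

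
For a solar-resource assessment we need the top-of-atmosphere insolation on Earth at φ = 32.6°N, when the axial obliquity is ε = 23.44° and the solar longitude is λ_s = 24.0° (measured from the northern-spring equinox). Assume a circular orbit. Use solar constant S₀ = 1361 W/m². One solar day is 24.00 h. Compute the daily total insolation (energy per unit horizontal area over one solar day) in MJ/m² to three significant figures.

36.4 MJ/m²

Solar declination: sin δ = sin ε · sin λ_s = sin 23.44° × sin 24.0° = 0.16180, so δ = +9.311°.
cos H₀ = −tan(+32.6°) tan(+9.311°) = -0.1049, H₀ = 1.6758 rad.
Bracket: H₀ sin φ sin δ + cos φ cos δ sin H₀ = 1.6758×0.53877×0.16180 + 0.84245×0.98682×0.99449 = 0.146084 + 0.826766 = 0.972850.
Q̄ = (S₀/π) × [bracket] = (1361/π) × 0.972850 = 421.46 W/m².
Daily total = Q̄ × 24.00 h × 3600 s/h = 421.46 × 24.00 × 3600 / 10⁶ = 36.41 MJ/m².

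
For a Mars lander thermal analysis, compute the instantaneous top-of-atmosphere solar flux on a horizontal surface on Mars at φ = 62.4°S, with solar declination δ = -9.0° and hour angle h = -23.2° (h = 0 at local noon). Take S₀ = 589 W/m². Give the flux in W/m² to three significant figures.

329 W/m²

cos θ_z = sin φ sin δ + cos φ cos δ cos h = 0.138633 + 0.420589 = 0.559222.
Flux = S₀ · cos θ_z = 589 × 0.559222 = 329.4 W/m².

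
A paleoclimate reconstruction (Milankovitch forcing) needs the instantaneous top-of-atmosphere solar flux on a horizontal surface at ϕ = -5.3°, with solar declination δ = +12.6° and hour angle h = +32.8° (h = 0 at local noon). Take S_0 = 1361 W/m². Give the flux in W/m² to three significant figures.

cos θ_z = sin ϕ sin δ + cos ϕ cos δ cos h = -0.020150 + 0.816816 = 0.796666.
Flux = S_0 · cos θ_z = 1361 × 0.796666 = 1084 W/m².

1.08e+03 W/m²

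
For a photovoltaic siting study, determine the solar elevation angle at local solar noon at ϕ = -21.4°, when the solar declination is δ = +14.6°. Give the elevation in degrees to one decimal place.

54.0°

At local noon the hour angle is zero, so the zenith angle equals |ϕ − δ| = |-21.4° − (+14.600°)| = 36.000°.
Elevation = 90° − 36.000° = 54.0°.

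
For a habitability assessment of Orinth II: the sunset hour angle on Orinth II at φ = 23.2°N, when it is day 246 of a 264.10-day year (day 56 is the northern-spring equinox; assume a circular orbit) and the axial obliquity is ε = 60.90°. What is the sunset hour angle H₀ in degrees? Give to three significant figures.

Solar longitude: λ_s = 360° × (246 − 56)/264.10 = 258.993°.
sin δ = sin 60.90° × sin 258.993° = -0.85770, so δ = -59.059°.
cos H₀ = −tan φ · tan δ = −tan(+23.2°) × tan(-59.059°) = 0.7150, so H₀ = 0.7742 rad = 44.36°.

H₀ = 44.4°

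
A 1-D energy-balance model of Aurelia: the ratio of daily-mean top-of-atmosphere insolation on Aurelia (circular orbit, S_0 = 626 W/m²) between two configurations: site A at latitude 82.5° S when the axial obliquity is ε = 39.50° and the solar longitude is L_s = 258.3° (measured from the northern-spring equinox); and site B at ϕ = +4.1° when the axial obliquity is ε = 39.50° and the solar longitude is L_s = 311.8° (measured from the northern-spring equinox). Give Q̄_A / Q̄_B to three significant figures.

Q̄_A / Q̄_B ≈ 2.35

— Configuration A (ϕ=-82.5°):
Solar declination: sin δ = sin ε · sin L_s = sin 39.50° × sin 258.3° = -0.62286, so δ = -38.525°.
cos h₀ = −tan(-82.5°) tan(-38.525°) = -6.0474 ≤ −1 ⇒ polar day, h₀ = π.
Bracket: h₀ sin ϕ sin δ + cos ϕ cos δ sin h₀ = 3.1416×-0.99144×-0.62286 + 0.13053×0.78233×0.00000 = 1.940027 + 0.000000 = 1.940027.
Q̄ = (S_0/π) × [bracket] = (626/π) × 1.940027 = 386.57 W/m².
— Configuration B (ϕ=+4.1°):
Solar declination: sin δ = sin ε · sin L_s = sin 39.50° × sin 311.8° = -0.47418, so δ = -28.306°.
cos h₀ = −tan(+4.1°) tan(-28.306°) = 0.0386, h₀ = 1.5322 rad.
Bracket: h₀ sin ϕ sin δ + cos ϕ cos δ sin h₀ = 1.5322×0.07150×-0.47418 + 0.99744×0.88043×0.99925 = -0.051948 + 0.877517 = 0.825569.
Q̄ = (S_0/π) × [bracket] = (626/π) × 0.825569 = 164.50 W/m².
Ratio Q̄_A / Q̄_B = 386.57 / 164.50 = 2.350.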